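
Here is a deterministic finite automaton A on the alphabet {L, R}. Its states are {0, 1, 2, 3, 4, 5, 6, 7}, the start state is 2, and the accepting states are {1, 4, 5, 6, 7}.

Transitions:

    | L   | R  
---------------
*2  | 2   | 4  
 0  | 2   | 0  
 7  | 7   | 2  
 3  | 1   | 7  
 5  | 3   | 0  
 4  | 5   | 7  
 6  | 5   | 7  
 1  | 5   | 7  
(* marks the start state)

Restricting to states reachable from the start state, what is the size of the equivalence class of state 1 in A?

2

Reachable states from the start: {0,1,2,3,4,5,7}. Unreachable: {6} — drop them.
Initial partition by acceptance: {1,4,5,7} | {0,2,3}.
On input L, block {1,4,5,7} splits into {1,4,7} and {5}.
Refine {1,4,7} on symbol L: members go to different blocks, giving {1,4} and {7}.
Refine {0,2,3} on symbol L: members go to different blocks, giving {0,2} and {3}.
Split {0,2} by δ(·,R) → {0} and {2}.
Stable partition: {1,4} | {0} | {5} | {7} | {3} | {2} — 6 equivalence classes.
State 1 belongs to the block {1,4}, which has 2 states.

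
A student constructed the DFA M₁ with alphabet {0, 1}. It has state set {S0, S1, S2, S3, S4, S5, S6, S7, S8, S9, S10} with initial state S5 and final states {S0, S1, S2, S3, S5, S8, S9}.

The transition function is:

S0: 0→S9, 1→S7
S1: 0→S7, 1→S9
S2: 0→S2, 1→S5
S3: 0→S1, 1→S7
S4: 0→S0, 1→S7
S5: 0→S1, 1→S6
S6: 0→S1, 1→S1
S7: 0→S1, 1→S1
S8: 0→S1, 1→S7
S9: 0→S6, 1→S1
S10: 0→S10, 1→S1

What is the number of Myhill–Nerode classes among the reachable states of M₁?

Reachable states from the start: {S1,S5,S6,S7,S9}. Unreachable: {S0,S2,S3,S4,S8,S10} — drop them.
Start with accepting vs non-accepting: {S1,S5,S9} | {S6,S7}.
Split {S1,S5,S9} by δ(·,0) → {S1,S9} and {S5}.
The partition is now stable with 3 blocks: {S1,S9} | {S6,S7} | {S5}.

3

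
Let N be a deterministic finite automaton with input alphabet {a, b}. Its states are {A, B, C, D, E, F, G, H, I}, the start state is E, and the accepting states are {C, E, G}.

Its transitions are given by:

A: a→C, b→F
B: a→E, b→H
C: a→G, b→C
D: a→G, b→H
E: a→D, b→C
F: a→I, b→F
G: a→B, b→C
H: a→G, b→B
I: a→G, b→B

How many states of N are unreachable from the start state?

No path from E leads to A, F, I; the other 6 states are all reachable.

3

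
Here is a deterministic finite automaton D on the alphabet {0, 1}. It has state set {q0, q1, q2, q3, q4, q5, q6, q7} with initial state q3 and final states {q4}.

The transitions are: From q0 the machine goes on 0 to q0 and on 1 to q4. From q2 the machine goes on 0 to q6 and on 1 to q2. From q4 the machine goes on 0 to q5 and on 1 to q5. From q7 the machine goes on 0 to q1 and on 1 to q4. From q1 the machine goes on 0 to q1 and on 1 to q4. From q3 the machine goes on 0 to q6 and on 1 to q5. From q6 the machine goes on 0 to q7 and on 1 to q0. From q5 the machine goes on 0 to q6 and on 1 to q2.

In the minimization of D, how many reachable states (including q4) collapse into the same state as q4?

1

P0 = {q4} | {q0,q1,q2,q3,q5,q6,q7}.
Refine {q0,q1,q2,q3,q5,q6,q7} on symbol 1: members go to different blocks, giving {q2,q3,q5,q6} and {q0,q1,q7}.
Split {q2,q3,q5,q6} by δ(·,0) → {q2,q3,q5} and {q6}.
Stable partition: {q4} | {q2,q3,q5} | {q0,q1,q7} | {q6} — 4 equivalence classes.
The equivalence class containing q4 is {q4}, of size 1.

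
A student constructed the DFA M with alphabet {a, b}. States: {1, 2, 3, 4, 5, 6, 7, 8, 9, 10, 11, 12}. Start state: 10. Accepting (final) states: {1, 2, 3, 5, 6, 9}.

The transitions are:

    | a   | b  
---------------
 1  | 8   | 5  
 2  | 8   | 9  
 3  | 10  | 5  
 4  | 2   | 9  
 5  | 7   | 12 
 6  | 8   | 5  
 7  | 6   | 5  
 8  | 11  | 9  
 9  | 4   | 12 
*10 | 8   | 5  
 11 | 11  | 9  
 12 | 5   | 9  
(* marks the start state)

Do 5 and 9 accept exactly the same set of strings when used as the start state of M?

States {1,3} cannot be reached from the start state, so discard them.
Initial partition by acceptance: {2,5,6,9} | {4,7,8,10,11,12}.
Split {2,5,6,9} by δ(·,b) → {2,6} and {5,9}.
On input a, block {4,7,8,10,11,12} splits into {8,10,11} and {4,7} and {12}.
Stable partition: {2,6} | {8,10,11} | {5,9} | {4,7} | {12} — 5 equivalence classes.
5 and 9 lie in the same block of the stable partition, so they are equivalent — no string distinguishes them.

Yes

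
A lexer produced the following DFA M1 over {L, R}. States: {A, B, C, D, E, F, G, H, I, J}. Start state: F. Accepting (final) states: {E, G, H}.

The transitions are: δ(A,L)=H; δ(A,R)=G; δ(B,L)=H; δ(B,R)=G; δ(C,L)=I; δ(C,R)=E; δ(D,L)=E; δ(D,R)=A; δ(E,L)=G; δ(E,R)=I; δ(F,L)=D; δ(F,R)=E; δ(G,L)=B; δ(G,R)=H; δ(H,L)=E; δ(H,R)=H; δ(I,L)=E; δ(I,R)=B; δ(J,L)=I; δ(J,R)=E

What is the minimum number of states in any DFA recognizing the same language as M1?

First remove the unreachable states {C,J}; 8 states remain.
P0 = {E,G,H} | {A,B,D,F,I}.
Split {E,G,H} by δ(·,L) → {E,H} and {G}.
Split {E,H} by δ(·,L) → {E} and {H}.
Refine {A,B,D,F,I} on symbol L: members go to different blocks, giving {A,B} and {D,I} and {F}.
Stable partition: {E} | {A,B} | {G} | {H} | {D,I} | {F} — 6 equivalence classes.

6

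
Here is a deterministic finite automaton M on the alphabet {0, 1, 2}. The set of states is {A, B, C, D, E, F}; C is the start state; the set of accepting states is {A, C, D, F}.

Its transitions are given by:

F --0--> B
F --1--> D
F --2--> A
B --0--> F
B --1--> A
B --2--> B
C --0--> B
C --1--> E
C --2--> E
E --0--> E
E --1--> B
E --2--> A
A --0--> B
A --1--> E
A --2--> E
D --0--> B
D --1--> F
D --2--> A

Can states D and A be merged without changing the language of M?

No

Initial partition by acceptance: {A,C,D,F} | {B,E}.
Split {A,C,D,F} by δ(·,1) → {A,C} and {D,F}.
On input 0, block {B,E} splits into {B} and {E}.
Stable partition: {A,C} | {B} | {D,F} | {E} — 4 equivalence classes.
D and A end up in different blocks, so they are distinguishable. For instance, the string '1' is accepted from only D.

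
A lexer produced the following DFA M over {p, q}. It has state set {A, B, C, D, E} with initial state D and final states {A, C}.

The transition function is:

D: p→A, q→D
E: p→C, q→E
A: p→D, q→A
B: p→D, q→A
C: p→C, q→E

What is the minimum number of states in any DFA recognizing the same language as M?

First remove the unreachable states {B,C,E}; 2 states remain.
Initial partition by acceptance: {A} | {D}.
No further refinement is possible. Final partition (2 blocks): {A} | {D}.

2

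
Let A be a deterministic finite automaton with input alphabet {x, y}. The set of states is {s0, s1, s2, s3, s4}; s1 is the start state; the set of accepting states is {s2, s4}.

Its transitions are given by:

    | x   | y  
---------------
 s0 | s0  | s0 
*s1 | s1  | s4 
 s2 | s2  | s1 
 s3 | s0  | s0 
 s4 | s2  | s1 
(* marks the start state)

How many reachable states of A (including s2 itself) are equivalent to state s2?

2

Reachable states from the start: {s1,s2,s4}. Unreachable: {s0,s3} — drop them.
Start with accepting vs non-accepting: {s2,s4} | {s1}.
Stable partition: {s2,s4} | {s1} — 2 equivalence classes.
The equivalence class containing s2 is {s2,s4}, of size 2.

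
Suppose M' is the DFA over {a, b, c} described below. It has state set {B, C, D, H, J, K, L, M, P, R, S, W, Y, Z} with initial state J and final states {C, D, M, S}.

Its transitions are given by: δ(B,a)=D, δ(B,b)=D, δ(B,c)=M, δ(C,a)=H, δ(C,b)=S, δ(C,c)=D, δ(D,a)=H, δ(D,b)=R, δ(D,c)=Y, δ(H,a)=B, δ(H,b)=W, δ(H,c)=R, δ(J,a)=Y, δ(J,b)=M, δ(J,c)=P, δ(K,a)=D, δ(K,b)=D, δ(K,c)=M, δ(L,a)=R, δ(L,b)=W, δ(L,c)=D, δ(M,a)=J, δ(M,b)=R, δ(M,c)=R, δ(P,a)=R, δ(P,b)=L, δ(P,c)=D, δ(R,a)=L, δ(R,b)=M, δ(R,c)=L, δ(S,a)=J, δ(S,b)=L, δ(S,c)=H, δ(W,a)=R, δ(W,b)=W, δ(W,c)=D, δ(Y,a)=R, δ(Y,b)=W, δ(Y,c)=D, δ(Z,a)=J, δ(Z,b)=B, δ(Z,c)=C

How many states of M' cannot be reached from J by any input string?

4

BFS from J reaches {B, D, H, J, L, M, P, R, W, Y}; the 4 state(s) C, K, S, Z are never visited.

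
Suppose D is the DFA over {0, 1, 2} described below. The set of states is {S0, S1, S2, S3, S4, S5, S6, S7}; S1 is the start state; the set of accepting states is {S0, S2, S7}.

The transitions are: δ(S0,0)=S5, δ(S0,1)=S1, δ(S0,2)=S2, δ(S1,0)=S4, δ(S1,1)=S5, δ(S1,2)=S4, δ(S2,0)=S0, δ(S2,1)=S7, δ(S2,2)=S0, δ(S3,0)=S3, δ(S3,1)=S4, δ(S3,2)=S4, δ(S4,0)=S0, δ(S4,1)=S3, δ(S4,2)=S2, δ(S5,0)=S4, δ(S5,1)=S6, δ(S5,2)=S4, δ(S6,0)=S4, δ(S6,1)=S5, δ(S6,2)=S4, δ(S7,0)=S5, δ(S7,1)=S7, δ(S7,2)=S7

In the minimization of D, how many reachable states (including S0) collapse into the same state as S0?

Every state is reachable, so we keep all 8.
Initial partition by acceptance: {S0,S2,S7} | {S1,S3,S4,S5,S6}.
Refine {S0,S2,S7} on symbol 0: members go to different blocks, giving {S0,S7} and {S2}.
Split {S0,S7} by δ(·,1) → {S0} and {S7}.
Refine {S1,S3,S4,S5,S6} on symbol 0: members go to different blocks, giving {S1,S3,S5,S6} and {S4}.
Split {S1,S3,S5,S6} by δ(·,0) → {S1,S5,S6} and {S3}.
The partition is now stable with 6 blocks: {S0} | {S1,S5,S6} | {S2} | {S7} | {S4} | {S3}.
The equivalence class containing S0 is {S0}, of size 1.

1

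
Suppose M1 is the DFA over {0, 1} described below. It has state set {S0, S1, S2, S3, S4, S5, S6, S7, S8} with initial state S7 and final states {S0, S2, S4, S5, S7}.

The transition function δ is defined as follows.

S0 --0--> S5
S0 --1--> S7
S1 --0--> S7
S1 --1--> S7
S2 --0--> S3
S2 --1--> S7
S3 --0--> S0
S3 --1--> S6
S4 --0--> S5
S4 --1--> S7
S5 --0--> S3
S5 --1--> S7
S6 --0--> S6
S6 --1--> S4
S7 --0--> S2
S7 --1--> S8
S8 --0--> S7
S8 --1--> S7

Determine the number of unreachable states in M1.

1

BFS from S7 reaches {S0, S2, S3, S4, S5, S6, S7, S8}; the 1 state(s) S1 are never visited.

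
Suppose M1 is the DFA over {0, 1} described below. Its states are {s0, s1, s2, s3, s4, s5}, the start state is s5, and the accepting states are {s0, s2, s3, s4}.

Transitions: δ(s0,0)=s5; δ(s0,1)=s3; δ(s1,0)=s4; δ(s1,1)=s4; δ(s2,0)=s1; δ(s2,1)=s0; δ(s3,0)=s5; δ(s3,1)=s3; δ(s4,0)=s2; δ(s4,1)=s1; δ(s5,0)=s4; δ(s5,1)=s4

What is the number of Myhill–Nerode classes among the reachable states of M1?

3

All states are reachable from the start state.
Initial partition by acceptance: {s0,s2,s3,s4} | {s1,s5}.
Refine {s0,s2,s3,s4} on symbol 0: members go to different blocks, giving {s0,s2,s3} and {s4}.
No further refinement is possible. Final partition (3 blocks): {s0,s2,s3} | {s1,s5} | {s4}.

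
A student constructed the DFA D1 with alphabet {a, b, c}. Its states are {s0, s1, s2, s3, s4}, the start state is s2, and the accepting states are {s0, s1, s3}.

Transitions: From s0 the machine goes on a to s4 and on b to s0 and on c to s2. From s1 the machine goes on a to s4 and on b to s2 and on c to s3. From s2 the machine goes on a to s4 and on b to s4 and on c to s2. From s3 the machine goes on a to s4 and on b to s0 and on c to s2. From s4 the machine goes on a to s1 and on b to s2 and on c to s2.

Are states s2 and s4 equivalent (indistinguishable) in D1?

No

Initial partition by acceptance: {s0,s1,s3} | {s2,s4}.
Split {s0,s1,s3} by δ(·,b) → {s0,s3} and {s1}.
On input a, block {s2,s4} splits into {s2} and {s4}.
No further refinement is possible. Final partition (4 blocks): {s0,s3} | {s2} | {s1} | {s4}.
s2 and s4 end up in different blocks, so they are distinguishable. For instance, the string 'a' is accepted from only s4.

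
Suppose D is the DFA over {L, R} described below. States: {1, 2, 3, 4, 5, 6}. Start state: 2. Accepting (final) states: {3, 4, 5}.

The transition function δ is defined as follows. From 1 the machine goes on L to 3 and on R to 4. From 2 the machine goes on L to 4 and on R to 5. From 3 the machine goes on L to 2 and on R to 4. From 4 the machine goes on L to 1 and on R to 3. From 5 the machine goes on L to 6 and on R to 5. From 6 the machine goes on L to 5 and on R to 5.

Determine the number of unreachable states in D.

A breadth-first search from the start state visits every state.

0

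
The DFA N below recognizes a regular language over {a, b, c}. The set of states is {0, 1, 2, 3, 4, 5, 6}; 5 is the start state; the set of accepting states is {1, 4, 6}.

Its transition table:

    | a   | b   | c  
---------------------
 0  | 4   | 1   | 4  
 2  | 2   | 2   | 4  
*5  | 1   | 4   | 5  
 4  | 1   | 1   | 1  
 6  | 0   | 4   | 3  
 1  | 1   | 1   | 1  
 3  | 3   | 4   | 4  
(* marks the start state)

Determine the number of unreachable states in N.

BFS from 5 reaches {1, 4, 5}; the 4 state(s) 0, 2, 3, 6 are never visited.

4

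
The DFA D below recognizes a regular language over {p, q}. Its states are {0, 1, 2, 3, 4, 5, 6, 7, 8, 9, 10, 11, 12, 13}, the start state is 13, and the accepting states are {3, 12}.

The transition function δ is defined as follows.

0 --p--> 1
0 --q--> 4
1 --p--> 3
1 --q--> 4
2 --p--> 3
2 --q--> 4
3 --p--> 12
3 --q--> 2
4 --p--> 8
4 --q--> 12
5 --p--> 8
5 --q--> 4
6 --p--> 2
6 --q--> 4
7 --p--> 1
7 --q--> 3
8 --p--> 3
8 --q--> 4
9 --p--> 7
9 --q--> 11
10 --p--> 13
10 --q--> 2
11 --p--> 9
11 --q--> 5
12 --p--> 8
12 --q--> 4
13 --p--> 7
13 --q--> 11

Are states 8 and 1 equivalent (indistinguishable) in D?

Yes

States {0,6,10} cannot be reached from the start state, so discard them.
Initial partition by acceptance: {3,12} | {1,2,4,5,7,8,9,11,13}.
On input p, block {3,12} splits into {3} and {12}.
On input p, block {1,2,4,5,7,8,9,11,13} splits into {4,5,7,9,11,13} and {1,2,8}.
On input p, block {4,5,7,9,11,13} splits into {4,5,7} and {9,11,13}.
Refine {4,5,7} on symbol q: members go to different blocks, giving {4} and {5} and {7}.
Refine {9,11,13} on symbol p: members go to different blocks, giving {9,13} and {11}.
No further refinement is possible. Final partition (8 blocks): {3} | {4} | {12} | {1,2,8} | {9,13} | {5} | {7} | {11}.
8 and 1 lie in the same block of the stable partition, so they are equivalent — no string distinguishes them.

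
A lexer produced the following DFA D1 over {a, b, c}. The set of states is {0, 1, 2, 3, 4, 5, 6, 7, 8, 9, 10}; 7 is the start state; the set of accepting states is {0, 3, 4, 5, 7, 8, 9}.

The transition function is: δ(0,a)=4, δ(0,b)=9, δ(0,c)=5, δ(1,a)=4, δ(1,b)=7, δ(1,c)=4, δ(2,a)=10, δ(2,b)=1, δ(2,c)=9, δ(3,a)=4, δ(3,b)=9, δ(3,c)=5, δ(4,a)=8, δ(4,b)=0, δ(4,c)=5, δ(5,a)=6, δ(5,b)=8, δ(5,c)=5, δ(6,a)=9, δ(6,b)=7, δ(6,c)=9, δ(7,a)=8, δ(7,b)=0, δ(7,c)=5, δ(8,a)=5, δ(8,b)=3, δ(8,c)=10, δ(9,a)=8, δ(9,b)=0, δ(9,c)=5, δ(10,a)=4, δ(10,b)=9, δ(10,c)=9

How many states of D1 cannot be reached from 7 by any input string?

Starting at 7 and following transitions, the reachable set is {0, 3, 4, 5, 6, 7, 8, 9, 10}. That leaves 1, 2 unreachable — 2 in total.

2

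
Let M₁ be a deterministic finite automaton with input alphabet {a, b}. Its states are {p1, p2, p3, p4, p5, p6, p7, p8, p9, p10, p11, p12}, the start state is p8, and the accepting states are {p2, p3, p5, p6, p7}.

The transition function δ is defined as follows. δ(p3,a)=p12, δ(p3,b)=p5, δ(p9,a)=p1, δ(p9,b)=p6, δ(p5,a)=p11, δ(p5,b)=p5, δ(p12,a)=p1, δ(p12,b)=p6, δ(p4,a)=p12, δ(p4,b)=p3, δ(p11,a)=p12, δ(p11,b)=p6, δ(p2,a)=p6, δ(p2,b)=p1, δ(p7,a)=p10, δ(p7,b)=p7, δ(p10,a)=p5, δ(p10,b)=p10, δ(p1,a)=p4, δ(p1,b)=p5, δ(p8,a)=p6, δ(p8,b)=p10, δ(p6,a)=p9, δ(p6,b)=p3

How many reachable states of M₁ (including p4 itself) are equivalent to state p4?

5

First remove the unreachable states {p2,p7}; 10 states remain.
P0 = {p3,p5,p6} | {p1,p4,p8,p9,p10,p11,p12}.
On input a, block {p1,p4,p8,p9,p10,p11,p12} splits into {p1,p4,p9,p11,p12} and {p8,p10}.
No further refinement is possible. Final partition (3 blocks): {p3,p5,p6} | {p1,p4,p9,p11,p12} | {p8,p10}.
The equivalence class containing p4 is {p1,p4,p9,p11,p12}, of size 5.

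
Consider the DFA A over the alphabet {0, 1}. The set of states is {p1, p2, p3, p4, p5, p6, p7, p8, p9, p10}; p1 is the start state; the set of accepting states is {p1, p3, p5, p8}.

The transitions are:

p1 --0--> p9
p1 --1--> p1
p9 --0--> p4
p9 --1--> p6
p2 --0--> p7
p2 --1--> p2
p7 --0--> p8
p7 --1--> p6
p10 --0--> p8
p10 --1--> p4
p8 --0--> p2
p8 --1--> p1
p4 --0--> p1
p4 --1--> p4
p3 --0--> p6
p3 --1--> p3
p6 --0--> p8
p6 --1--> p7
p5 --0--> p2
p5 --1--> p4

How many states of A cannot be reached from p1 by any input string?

3

BFS from p1 reaches {p1, p2, p4, p6, p7, p8, p9}; the 3 state(s) p3, p5, p10 are never visited.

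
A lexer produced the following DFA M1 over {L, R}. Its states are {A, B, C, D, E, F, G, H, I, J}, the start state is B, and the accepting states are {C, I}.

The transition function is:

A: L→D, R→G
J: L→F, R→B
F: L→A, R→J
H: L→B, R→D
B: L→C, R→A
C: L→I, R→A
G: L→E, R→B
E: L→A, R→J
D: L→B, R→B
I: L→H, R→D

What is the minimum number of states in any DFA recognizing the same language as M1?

Every state is reachable, so we keep all 10.
P0 = {C,I} | {A,B,D,E,F,G,H,J}.
Split {C,I} by δ(·,L) → {C} and {I}.
Split {A,B,D,E,F,G,H,J} by δ(·,L) → {A,D,E,F,G,H,J} and {B}.
Split {A,D,E,F,G,H,J} by δ(·,L) → {A,E,F,G,J} and {D,H}.
Refine {A,E,F,G,J} on symbol L: members go to different blocks, giving {E,F,G,J} and {A}.
Split {E,F,G,J} by δ(·,L) → {E,F} and {G,J}.
Split {D,H} by δ(·,R) → {D} and {H}.
Stable partition: {C} | {E,F} | {I} | {B} | {D} | {A} | {G,J} | {H} — 8 equivalence classes.

8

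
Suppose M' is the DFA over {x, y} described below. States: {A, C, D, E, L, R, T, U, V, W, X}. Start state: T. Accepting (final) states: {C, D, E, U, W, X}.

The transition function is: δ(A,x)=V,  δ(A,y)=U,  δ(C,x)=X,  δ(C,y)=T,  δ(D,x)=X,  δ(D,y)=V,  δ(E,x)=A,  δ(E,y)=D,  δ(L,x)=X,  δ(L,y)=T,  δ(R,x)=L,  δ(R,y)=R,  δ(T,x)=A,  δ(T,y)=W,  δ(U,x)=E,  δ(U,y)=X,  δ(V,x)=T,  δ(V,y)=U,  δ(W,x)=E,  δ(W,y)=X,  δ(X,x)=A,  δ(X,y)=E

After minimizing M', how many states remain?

5

States {C,L,R} cannot be reached from the start state, so discard them.
Initial partition by acceptance: {D,E,U,W,X} | {A,T,V}.
On input x, block {D,E,U,W,X} splits into {D,U,W} and {E,X}.
Refine {D,U,W} on symbol y: members go to different blocks, giving {U,W} and {D}.
On input y, block {E,X} splits into {E} and {X}.
No further refinement is possible. Final partition (5 blocks): {U,W} | {A,T,V} | {E} | {D} | {X}.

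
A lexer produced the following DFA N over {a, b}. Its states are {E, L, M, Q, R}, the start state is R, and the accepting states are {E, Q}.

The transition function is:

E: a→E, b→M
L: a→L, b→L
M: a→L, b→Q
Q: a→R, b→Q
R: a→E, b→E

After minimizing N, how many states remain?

Start with accepting vs non-accepting: {E,Q} | {L,M,R}.
Split {E,Q} by δ(·,a) → {E} and {Q}.
Split {L,M,R} by δ(·,a) → {L,M} and {R}.
On input b, block {L,M} splits into {M} and {L}.
Stable partition: {E} | {M} | {Q} | {R} | {L} — 5 equivalence classes.

5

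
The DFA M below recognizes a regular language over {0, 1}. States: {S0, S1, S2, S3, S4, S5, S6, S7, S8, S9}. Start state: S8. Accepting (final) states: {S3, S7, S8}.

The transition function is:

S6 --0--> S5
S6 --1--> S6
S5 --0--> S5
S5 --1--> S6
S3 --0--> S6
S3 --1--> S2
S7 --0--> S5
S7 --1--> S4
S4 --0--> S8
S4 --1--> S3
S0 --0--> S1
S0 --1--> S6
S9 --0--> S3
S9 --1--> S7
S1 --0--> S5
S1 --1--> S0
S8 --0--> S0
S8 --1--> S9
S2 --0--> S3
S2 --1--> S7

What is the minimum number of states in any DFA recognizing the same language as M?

Every state is reachable, so we keep all 10.
P0 = {S3,S7,S8} | {S0,S1,S2,S4,S5,S6,S9}.
Split {S0,S1,S2,S4,S5,S6,S9} by δ(·,0) → {S0,S1,S5,S6} and {S2,S4,S9}.
No further refinement is possible. Final partition (3 blocks): {S3,S7,S8} | {S0,S1,S5,S6} | {S2,S4,S9}.

3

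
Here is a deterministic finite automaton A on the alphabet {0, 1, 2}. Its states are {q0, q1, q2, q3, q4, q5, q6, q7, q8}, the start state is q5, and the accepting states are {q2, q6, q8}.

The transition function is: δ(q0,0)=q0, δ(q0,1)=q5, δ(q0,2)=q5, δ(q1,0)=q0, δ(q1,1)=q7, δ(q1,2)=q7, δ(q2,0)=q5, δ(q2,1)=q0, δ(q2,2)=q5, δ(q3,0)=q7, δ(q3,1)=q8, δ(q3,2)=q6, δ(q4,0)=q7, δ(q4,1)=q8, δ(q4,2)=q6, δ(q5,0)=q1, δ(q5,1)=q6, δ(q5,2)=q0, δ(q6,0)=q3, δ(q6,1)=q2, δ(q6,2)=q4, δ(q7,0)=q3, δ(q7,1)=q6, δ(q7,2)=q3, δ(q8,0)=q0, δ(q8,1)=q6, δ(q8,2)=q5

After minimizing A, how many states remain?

8

P0 = {q2,q6,q8} | {q0,q1,q3,q4,q5,q7}.
Refine {q2,q6,q8} on symbol 1: members go to different blocks, giving {q6,q8} and {q2}.
Split {q6,q8} by δ(·,1) → {q6} and {q8}.
Refine {q0,q1,q3,q4,q5,q7} on symbol 1: members go to different blocks, giving {q0,q1} and {q3,q4} and {q5,q7}.
Split {q5,q7} by δ(·,0) → {q5} and {q7}.
Refine {q0,q1} on symbol 1: members go to different blocks, giving {q0} and {q1}.
The partition is now stable with 8 blocks: {q6} | {q0} | {q2} | {q8} | {q3,q4} | {q5} | {q7} | {q1}.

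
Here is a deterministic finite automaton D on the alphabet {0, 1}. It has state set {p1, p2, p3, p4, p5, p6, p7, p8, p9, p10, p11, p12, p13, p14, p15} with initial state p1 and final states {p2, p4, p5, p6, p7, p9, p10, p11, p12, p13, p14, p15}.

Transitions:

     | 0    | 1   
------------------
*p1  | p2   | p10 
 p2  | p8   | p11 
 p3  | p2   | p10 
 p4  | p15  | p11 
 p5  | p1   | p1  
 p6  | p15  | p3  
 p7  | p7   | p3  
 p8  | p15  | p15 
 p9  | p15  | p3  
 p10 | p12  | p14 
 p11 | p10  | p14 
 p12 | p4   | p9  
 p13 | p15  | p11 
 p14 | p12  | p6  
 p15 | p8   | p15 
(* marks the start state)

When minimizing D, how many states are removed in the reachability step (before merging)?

3

BFS from p1 reaches {p1, p2, p3, p4, p6, p8, p9, p10, p11, p12, p14, p15}; the 3 state(s) p5, p7, p13 are never visited.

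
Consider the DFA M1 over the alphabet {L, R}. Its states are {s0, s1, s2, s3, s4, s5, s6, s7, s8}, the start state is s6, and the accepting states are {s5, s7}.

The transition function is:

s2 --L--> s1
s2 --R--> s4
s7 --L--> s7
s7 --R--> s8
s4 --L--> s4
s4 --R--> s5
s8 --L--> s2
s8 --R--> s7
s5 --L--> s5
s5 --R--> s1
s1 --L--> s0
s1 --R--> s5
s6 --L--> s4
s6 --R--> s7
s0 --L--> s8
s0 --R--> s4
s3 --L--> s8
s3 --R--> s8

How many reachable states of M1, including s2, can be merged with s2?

2

Reachable states from the start: {s0,s1,s2,s4,s5,s6,s7,s8}. Unreachable: {s3} — drop them.
P0 = {s5,s7} | {s0,s1,s2,s4,s6,s8}.
Split {s0,s1,s2,s4,s6,s8} by δ(·,R) → {s1,s4,s6,s8} and {s0,s2}.
Refine {s1,s4,s6,s8} on symbol L: members go to different blocks, giving {s1,s8} and {s4,s6}.
No further refinement is possible. Final partition (4 blocks): {s5,s7} | {s1,s8} | {s0,s2} | {s4,s6}.
The equivalence class containing s2 is {s0,s2}, of size 2.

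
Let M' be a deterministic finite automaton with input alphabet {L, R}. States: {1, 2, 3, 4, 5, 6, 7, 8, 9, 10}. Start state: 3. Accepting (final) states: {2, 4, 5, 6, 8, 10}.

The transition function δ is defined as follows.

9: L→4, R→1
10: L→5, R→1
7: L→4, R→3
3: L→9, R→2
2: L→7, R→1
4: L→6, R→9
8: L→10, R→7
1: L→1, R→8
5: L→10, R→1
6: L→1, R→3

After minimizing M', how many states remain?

Every state is reachable, so we keep all 10.
P0 = {2,4,5,6,8,10} | {1,3,7,9}.
Split {2,4,5,6,8,10} by δ(·,L) → {4,5,8,10} and {2,6}.
Split {4,5,8,10} by δ(·,L) → {5,8,10} and {4}.
On input L, block {1,3,7,9} splits into {1,3} and {7,9}.
On input R, block {5,8,10} splits into {5,10} and {8}.
On input L, block {1,3} splits into {1} and {3}.
On input L, block {2,6} splits into {2} and {6}.
Refine {7,9} on symbol R: members go to different blocks, giving {7} and {9}.
Stable partition: {5,10} | {1} | {2} | {4} | {7} | {8} | {3} | {6} | {9} — 9 equivalence classes.

9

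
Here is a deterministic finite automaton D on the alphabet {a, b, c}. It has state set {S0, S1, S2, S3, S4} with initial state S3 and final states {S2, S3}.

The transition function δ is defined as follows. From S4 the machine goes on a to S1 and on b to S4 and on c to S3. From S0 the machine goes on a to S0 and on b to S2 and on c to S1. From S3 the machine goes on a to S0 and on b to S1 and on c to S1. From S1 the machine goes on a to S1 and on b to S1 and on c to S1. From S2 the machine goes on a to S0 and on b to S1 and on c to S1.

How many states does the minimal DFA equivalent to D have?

3

First remove the unreachable states {S4}; 4 states remain.
Start with accepting vs non-accepting: {S2,S3} | {S0,S1}.
Split {S0,S1} by δ(·,b) → {S0} and {S1}.
Stable partition: {S2,S3} | {S0} | {S1} — 3 equivalence classes.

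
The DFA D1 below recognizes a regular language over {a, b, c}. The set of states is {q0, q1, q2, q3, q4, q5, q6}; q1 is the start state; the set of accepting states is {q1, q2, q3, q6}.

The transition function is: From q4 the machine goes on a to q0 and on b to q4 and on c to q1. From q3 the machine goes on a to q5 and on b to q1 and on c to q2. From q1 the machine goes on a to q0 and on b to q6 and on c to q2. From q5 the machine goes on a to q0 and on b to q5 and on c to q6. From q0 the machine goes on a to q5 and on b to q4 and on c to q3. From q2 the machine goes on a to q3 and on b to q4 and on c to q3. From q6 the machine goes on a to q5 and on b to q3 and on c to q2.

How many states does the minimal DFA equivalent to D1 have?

All states are reachable from the start state.
Start with accepting vs non-accepting: {q1,q2,q3,q6} | {q0,q4,q5}.
On input a, block {q1,q2,q3,q6} splits into {q1,q3,q6} and {q2}.
Stable partition: {q1,q3,q6} | {q0,q4,q5} | {q2} — 3 equivalence classes.

3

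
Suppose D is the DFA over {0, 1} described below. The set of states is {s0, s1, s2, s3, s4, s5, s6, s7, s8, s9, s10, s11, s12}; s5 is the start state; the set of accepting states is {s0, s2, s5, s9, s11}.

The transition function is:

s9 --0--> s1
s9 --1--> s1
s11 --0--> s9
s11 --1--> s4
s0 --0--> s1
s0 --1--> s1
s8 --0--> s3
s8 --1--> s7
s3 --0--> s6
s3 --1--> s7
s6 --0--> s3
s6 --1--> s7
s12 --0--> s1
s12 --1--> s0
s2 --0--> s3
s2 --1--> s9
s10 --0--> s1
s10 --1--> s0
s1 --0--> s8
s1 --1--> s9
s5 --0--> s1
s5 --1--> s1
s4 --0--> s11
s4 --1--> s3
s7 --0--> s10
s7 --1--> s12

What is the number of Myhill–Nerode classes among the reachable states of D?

First remove the unreachable states {s2,s4,s11}; 10 states remain.
Initial partition by acceptance: {s0,s5,s9} | {s1,s3,s6,s7,s8,s10,s12}.
Refine {s1,s3,s6,s7,s8,s10,s12} on symbol 1: members go to different blocks, giving {s3,s6,s7,s8} and {s1,s10,s12}.
On input 0, block {s3,s6,s7,s8} splits into {s3,s6,s8} and {s7}.
Split {s1,s10,s12} by δ(·,0) → {s10,s12} and {s1}.
The partition is now stable with 5 blocks: {s0,s5,s9} | {s3,s6,s8} | {s10,s12} | {s7} | {s1}.

5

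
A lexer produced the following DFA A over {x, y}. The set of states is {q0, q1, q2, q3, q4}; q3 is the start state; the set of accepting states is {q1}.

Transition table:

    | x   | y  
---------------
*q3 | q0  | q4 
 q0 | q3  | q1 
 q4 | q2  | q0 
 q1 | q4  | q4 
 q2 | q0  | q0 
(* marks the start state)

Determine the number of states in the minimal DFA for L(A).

Start with accepting vs non-accepting: {q1} | {q0,q2,q3,q4}.
Split {q0,q2,q3,q4} by δ(·,y) → {q2,q3,q4} and {q0}.
On input x, block {q2,q3,q4} splits into {q2,q3} and {q4}.
Refine {q2,q3} on symbol y: members go to different blocks, giving {q2} and {q3}.
No further refinement is possible. Final partition (5 blocks): {q1} | {q2} | {q0} | {q4} | {q3}.

5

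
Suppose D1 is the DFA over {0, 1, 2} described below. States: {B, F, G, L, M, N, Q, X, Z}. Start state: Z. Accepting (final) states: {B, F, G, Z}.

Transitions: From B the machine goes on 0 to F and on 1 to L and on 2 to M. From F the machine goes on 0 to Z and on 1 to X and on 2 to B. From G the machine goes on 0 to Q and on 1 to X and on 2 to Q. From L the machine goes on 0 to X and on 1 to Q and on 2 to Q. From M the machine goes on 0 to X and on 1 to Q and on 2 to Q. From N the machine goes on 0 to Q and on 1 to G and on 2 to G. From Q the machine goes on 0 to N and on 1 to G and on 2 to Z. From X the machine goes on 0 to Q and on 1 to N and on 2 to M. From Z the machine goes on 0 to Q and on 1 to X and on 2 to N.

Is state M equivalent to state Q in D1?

States {B,F,L} cannot be reached from the start state, so discard them.
Initial partition by acceptance: {G,Z} | {M,N,Q,X}.
Split {M,N,Q,X} by δ(·,1) → {N,Q} and {M,X}.
Refine {M,X} on symbol 0: members go to different blocks, giving {M} and {X}.
The partition is now stable with 4 blocks: {G,Z} | {N,Q} | {M} | {X}.
M and Q end up in different blocks, so they are distinguishable. For instance, the string '1' is accepted from only Q.

No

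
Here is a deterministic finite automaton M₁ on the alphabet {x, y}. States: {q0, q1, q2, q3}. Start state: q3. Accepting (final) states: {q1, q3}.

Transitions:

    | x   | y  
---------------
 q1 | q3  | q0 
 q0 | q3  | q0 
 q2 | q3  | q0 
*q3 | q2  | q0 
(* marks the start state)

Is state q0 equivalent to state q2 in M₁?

Yes

First remove the unreachable states {q1}; 3 states remain.
P0 = {q3} | {q0,q2}.
The partition is now stable with 2 blocks: {q3} | {q0,q2}.
q0 and q2 lie in the same block of the stable partition, so they are equivalent — no string distinguishes them.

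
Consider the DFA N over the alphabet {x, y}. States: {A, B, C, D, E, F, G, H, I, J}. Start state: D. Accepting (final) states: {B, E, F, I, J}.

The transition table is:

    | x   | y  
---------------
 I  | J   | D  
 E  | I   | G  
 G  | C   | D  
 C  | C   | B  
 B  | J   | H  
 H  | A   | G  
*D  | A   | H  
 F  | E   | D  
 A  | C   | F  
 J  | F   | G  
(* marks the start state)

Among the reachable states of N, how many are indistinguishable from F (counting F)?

5

Start with accepting vs non-accepting: {B,E,F,I,J} | {A,C,D,G,H}.
On input y, block {A,C,D,G,H} splits into {D,G,H} and {A,C}.
No further refinement is possible. Final partition (3 blocks): {B,E,F,I,J} | {D,G,H} | {A,C}.
The equivalence class containing F is {B,E,F,I,J}, of size 5.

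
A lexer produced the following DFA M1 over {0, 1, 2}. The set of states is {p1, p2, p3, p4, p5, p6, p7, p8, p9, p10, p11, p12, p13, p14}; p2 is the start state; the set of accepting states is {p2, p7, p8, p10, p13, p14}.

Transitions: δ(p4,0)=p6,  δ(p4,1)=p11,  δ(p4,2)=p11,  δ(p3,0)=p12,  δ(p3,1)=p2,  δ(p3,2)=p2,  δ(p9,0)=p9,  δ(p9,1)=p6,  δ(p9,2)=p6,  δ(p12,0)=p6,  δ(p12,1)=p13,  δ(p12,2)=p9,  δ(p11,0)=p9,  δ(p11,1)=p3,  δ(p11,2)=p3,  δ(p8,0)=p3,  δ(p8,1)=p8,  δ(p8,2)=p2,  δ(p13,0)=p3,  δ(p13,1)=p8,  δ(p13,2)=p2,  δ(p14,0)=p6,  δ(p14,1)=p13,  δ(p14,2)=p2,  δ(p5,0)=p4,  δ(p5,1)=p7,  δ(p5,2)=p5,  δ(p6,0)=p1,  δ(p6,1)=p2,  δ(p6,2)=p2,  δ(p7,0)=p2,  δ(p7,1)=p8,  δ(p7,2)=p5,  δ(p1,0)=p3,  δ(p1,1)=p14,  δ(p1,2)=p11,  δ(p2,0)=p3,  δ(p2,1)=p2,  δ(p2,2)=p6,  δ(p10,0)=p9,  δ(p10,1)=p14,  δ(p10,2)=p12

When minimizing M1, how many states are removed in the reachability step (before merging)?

Starting at p2 and following transitions, the reachable set is {p1, p2, p3, p6, p8, p9, p11, p12, p13, p14}. That leaves p4, p5, p7, p10 unreachable — 4 in total.

4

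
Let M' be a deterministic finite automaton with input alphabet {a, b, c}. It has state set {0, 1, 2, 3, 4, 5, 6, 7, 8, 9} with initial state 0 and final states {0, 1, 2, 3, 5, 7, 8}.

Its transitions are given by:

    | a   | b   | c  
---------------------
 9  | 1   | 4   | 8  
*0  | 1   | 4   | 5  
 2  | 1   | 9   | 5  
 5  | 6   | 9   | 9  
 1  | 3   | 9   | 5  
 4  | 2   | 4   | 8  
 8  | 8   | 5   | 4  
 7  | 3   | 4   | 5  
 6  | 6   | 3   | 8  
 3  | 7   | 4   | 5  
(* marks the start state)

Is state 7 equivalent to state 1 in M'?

P0 = {0,1,2,3,5,7,8} | {4,6,9}.
On input a, block {0,1,2,3,5,7,8} splits into {0,1,2,3,7,8} and {5}.
Split {0,1,2,3,7,8} by δ(·,b) → {0,1,2,3,7} and {8}.
Split {4,6,9} by δ(·,a) → {4,9} and {6}.
Stable partition: {0,1,2,3,7} | {4,9} | {5} | {8} | {6} — 5 equivalence classes.
7 and 1 lie in the same block of the stable partition, so they are equivalent — no string distinguishes them.

Yes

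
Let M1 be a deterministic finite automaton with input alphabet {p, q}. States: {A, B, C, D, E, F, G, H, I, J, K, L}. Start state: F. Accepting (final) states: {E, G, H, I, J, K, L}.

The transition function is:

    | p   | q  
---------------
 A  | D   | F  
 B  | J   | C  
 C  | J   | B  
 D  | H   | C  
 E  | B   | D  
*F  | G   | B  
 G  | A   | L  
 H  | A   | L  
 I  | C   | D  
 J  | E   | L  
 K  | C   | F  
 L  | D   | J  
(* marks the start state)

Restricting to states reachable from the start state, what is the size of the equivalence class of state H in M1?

2

States {I,K} cannot be reached from the start state, so discard them.
P0 = {E,G,H,J,L} | {A,B,C,D,F}.
On input p, block {E,G,H,J,L} splits into {E,G,H,L} and {J}.
On input q, block {E,G,H,L} splits into {G,H} and {E} and {L}.
On input p, block {A,B,C,D,F} splits into {B,C} and {D,F} and {A}.
No further refinement is possible. Final partition (7 blocks): {G,H} | {B,C} | {J} | {E} | {L} | {D,F} | {A}.
State H belongs to the block {G,H}, which has 2 states.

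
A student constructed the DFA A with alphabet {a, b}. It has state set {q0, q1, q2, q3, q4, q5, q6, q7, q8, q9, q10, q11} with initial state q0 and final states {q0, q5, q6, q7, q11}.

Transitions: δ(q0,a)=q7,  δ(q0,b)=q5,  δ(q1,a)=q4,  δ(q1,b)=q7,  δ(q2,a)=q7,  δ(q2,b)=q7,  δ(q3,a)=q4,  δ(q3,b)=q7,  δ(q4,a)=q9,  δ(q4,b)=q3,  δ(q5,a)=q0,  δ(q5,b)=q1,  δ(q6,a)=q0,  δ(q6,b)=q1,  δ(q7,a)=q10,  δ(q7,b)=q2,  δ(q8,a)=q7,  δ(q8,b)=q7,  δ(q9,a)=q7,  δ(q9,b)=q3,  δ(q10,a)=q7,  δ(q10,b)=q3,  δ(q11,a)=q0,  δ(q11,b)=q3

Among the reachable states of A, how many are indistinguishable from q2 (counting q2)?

First remove the unreachable states {q6,q8,q11}; 9 states remain.
Start with accepting vs non-accepting: {q0,q5,q7} | {q1,q2,q3,q4,q9,q10}.
Split {q0,q5,q7} by δ(·,a) → {q0,q5} and {q7}.
Split {q0,q5} by δ(·,a) → {q0} and {q5}.
Split {q1,q2,q3,q4,q9,q10} by δ(·,a) → {q1,q3,q4} and {q2,q9,q10}.
Split {q1,q3,q4} by δ(·,a) → {q1,q3} and {q4}.
Refine {q2,q9,q10} on symbol b: members go to different blocks, giving {q9,q10} and {q2}.
The partition is now stable with 7 blocks: {q0} | {q1,q3} | {q7} | {q5} | {q9,q10} | {q4} | {q2}.
State q2 belongs to the block {q2}, which has 1 states.

1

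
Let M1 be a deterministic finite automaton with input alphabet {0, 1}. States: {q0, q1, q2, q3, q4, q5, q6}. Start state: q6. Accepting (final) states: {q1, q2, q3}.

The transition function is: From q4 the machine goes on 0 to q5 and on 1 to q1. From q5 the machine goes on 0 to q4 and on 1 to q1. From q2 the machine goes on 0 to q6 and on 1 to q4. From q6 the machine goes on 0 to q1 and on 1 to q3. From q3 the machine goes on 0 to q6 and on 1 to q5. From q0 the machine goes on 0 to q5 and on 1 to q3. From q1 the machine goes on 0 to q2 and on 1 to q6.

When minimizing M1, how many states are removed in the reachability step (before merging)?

No path from q6 leads to q0; the other 6 states are all reachable.

1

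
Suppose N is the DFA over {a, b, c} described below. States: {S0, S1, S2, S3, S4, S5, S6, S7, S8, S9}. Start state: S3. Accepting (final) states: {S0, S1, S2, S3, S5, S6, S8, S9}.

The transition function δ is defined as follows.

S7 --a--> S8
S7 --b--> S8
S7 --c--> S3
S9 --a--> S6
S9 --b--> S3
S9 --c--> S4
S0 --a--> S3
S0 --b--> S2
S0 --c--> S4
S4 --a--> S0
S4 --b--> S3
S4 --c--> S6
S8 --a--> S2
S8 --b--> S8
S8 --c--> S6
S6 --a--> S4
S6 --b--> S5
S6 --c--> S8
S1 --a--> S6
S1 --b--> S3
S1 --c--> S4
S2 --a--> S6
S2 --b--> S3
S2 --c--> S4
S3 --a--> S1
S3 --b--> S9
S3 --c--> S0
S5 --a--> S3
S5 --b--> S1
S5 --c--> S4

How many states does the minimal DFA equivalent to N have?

6

Reachable states from the start: {S0,S1,S2,S3,S4,S5,S6,S8,S9}. Unreachable: {S7} — drop them.
P0 = {S0,S1,S2,S3,S5,S6,S8,S9} | {S4}.
Split {S0,S1,S2,S3,S5,S6,S8,S9} by δ(·,a) → {S0,S1,S2,S3,S5,S8,S9} and {S6}.
On input a, block {S0,S1,S2,S3,S5,S8,S9} splits into {S0,S3,S5,S8} and {S1,S2,S9}.
On input a, block {S0,S3,S5,S8} splits into {S0,S5} and {S3,S8}.
Split {S3,S8} by δ(·,b) → {S3} and {S8}.
Stable partition: {S0,S5} | {S4} | {S6} | {S1,S2,S9} | {S3} | {S8} — 6 equivalence classes.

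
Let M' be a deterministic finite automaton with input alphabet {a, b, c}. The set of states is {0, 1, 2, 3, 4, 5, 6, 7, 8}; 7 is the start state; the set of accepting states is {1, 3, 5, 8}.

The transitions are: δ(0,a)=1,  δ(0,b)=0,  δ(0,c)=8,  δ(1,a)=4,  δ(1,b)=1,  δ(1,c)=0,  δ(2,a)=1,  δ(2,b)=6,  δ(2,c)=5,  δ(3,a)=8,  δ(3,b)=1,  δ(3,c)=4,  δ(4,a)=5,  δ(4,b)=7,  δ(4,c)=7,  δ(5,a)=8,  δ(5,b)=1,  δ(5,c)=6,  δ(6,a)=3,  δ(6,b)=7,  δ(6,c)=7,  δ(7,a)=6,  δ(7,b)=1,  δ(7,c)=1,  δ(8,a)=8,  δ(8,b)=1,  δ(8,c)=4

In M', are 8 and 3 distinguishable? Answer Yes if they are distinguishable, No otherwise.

No

First remove the unreachable states {2}; 8 states remain.
Start with accepting vs non-accepting: {1,3,5,8} | {0,4,6,7}.
On input a, block {1,3,5,8} splits into {3,5,8} and {1}.
On input a, block {0,4,6,7} splits into {4,6} and {0} and {7}.
Stable partition: {3,5,8} | {4,6} | {1} | {0} | {7} — 5 equivalence classes.
8 and 3 lie in the same block of the stable partition, so they are equivalent — no string distinguishes them.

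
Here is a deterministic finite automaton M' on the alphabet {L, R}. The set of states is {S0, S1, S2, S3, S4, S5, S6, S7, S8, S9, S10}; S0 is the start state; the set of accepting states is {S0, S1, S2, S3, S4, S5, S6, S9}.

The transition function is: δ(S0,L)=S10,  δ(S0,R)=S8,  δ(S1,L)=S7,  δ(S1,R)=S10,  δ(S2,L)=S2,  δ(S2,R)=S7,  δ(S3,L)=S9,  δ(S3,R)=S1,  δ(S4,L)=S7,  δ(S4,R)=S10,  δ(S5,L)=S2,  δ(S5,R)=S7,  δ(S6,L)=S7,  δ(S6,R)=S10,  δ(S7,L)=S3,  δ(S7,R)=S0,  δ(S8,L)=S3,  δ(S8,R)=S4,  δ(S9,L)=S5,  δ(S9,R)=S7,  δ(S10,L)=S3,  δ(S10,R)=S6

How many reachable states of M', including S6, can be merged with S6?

P0 = {S0,S1,S2,S3,S4,S5,S6,S9} | {S7,S8,S10}.
On input L, block {S0,S1,S2,S3,S4,S5,S6,S9} splits into {S0,S1,S4,S6} and {S2,S3,S5,S9}.
Split {S2,S3,S5,S9} by δ(·,R) → {S2,S5,S9} and {S3}.
The partition is now stable with 4 blocks: {S0,S1,S4,S6} | {S7,S8,S10} | {S2,S5,S9} | {S3}.
The equivalence class containing S6 is {S0,S1,S4,S6}, of size 4.

4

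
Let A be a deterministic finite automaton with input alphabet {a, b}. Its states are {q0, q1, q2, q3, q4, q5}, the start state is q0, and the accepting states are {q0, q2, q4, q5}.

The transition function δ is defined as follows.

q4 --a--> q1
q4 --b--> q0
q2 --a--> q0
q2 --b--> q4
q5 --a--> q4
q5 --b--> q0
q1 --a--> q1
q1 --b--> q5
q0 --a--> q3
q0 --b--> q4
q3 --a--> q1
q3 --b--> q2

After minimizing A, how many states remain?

All states are reachable from the start state.
Initial partition by acceptance: {q0,q2,q4,q5} | {q1,q3}.
Refine {q0,q2,q4,q5} on symbol a: members go to different blocks, giving {q0,q4} and {q2,q5}.
No further refinement is possible. Final partition (3 blocks): {q0,q4} | {q1,q3} | {q2,q5}.

3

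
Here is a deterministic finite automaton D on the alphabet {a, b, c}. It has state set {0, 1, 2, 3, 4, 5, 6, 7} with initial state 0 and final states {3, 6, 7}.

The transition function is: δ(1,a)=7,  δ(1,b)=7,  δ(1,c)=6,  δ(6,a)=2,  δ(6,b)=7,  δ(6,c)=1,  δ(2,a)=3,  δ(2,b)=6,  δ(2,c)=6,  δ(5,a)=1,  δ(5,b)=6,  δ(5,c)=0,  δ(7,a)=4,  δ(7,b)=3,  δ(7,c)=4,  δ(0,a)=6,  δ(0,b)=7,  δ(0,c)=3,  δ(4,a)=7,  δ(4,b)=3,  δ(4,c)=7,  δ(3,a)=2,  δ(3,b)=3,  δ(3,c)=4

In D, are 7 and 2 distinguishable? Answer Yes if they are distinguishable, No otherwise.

Yes

States {5} cannot be reached from the start state, so discard them.
Start with accepting vs non-accepting: {3,6,7} | {0,1,2,4}.
Stable partition: {3,6,7} | {0,1,2,4} — 2 equivalence classes.
7 and 2 end up in different blocks, so they are distinguishable. For instance, the string 'ε' is accepted from only 7.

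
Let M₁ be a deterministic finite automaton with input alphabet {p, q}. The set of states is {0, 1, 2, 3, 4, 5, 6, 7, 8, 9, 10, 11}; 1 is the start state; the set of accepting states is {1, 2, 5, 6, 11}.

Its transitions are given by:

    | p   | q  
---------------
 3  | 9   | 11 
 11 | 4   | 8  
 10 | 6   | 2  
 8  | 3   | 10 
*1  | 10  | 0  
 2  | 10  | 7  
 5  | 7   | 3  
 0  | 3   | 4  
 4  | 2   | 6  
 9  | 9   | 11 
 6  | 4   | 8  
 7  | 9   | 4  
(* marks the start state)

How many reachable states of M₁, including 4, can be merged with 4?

First remove the unreachable states {5}; 11 states remain.
Initial partition by acceptance: {1,2,6,11} | {0,3,4,7,8,9,10}.
Refine {0,3,4,7,8,9,10} on symbol p: members go to different blocks, giving {0,3,7,8,9} and {4,10}.
Refine {0,3,7,8,9} on symbol q: members go to different blocks, giving {0,7,8} and {3,9}.
Stable partition: {1,2,6,11} | {0,7,8} | {4,10} | {3,9} — 4 equivalence classes.
State 4 belongs to the block {4,10}, which has 2 states.

2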